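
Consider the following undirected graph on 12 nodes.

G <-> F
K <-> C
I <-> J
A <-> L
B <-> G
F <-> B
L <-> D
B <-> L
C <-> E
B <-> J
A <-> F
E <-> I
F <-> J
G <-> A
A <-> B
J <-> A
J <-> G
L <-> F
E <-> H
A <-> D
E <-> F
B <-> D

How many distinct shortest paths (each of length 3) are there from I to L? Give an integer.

4

The shortest distance is 3. The length-3 paths are: I–E–F–L; I–J–F–L; I–J–A–L; I–J–B–L.
That gives 4 distinct shortest paths.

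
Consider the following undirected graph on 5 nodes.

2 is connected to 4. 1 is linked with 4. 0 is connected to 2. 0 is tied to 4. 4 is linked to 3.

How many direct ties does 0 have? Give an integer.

2

0 is directly tied to 2 and 4. That is 2 neighbors, so the degree of 0 is 2.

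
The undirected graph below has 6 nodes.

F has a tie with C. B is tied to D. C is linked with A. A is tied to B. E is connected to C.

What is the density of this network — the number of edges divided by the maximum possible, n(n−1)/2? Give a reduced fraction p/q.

There are 5 edges and 6 nodes, so the maximum possible is C(6,2) = 15.
Density = 5/15 = 1/3.

1/3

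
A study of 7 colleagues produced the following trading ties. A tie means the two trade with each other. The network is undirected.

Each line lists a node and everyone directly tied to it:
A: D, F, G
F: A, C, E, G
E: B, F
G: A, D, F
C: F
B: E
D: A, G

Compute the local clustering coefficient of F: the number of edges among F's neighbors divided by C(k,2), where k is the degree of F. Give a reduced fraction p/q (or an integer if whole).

1/6

F's neighbors: A, C, E, and G (k = 4).
Possible neighbor pairs: C(4,2) = 6. Edges among them: A–G → e = 1.
Clustering(F) = 1/6.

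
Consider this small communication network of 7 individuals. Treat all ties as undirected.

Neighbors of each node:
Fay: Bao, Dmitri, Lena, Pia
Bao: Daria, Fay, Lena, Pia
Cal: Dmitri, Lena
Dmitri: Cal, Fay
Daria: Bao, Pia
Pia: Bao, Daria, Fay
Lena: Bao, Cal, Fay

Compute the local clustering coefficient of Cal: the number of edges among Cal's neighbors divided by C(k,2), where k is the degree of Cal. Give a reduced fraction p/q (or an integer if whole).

Cal's neighbors: Dmitri and Lena (k = 2).
Possible neighbor pairs: C(2,2) = 1. Edges among them: none → e = 0.
Clustering(Cal) = 0/1.

0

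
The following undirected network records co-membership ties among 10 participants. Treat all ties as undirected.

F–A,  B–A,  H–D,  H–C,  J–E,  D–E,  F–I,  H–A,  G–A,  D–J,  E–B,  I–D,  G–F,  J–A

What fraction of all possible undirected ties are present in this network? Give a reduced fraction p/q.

14/45

There are 14 edges and 10 nodes, so the maximum possible is C(10,2) = 45.
Density = 14/45.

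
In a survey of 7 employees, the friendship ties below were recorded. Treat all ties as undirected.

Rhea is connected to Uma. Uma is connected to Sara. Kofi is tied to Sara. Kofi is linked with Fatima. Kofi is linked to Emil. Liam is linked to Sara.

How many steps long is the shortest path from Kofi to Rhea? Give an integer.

3

One shortest route is Kofi – Sara – Uma – Rhea, which uses 3 edges, and at distance 2 from Kofi we only reach {Liam, Uma}, which does not include Rhea. So d(Kofi,Rhea) = 3.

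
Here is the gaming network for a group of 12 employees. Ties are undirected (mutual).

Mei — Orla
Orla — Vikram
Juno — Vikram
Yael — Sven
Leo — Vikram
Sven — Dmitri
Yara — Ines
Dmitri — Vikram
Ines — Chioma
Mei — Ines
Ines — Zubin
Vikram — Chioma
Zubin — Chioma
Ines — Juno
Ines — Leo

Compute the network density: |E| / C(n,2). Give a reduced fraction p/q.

There are 15 edges and 12 nodes, so the maximum possible is C(12,2) = 66.
Density = 15/66 = 5/22.

5/22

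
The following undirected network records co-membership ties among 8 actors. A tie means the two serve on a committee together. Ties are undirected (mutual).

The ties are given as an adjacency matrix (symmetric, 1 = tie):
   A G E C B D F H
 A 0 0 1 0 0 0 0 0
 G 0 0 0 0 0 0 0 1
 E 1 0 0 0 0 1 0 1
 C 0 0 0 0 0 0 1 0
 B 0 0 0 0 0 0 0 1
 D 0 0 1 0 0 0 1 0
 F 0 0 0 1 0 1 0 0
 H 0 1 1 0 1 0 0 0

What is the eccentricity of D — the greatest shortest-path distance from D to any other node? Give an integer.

Distances from D: A:2, B:3, C:2, E:1, F:1, G:3, H:2.
The largest is 3 (to G and B), so the eccentricity of D is 3.

3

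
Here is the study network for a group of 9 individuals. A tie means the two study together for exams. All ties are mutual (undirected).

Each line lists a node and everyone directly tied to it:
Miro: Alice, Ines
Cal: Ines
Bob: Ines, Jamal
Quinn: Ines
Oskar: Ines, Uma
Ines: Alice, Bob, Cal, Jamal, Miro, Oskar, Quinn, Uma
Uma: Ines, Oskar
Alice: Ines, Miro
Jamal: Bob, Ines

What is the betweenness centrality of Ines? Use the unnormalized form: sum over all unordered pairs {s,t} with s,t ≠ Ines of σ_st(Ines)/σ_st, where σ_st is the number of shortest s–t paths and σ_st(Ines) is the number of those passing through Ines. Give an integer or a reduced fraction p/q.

Pairs whose geodesics pass through Ines — Bob–Quinn: 1; Bob–Alice: 1; Bob–Cal: 1; Bob–Oskar: 1; Bob–Miro: 1; Bob–Uma: 1; Quinn–Alice: 1; Quinn–Cal: 1; Quinn–Oskar: 1; Quinn–Jamal: 1; Quinn–Miro: 1; Quinn–Uma: 1; Alice–Cal: 1; Alice–Oskar: 1 … (+11 more pairs).
All other pairs contribute 0.
Summing the contributions gives betweenness(Ines) = 25.

25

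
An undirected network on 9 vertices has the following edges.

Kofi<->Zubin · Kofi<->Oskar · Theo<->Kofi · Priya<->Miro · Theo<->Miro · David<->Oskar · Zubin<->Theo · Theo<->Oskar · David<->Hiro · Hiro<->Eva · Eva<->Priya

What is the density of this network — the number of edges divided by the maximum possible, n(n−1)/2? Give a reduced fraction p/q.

11/36

There are 11 edges and 9 nodes, so the maximum possible is C(9,2) = 36.
Density = 11/36.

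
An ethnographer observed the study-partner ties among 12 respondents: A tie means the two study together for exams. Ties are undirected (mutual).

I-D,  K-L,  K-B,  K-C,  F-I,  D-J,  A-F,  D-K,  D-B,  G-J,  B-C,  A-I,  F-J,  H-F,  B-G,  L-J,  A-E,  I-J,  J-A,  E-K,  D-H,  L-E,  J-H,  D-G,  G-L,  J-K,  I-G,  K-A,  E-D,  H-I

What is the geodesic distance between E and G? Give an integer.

2

One shortest route is E – D – G, which uses 2 edges, and E and G are not directly tied, so nothing shorter exists. So d(E,G) = 2.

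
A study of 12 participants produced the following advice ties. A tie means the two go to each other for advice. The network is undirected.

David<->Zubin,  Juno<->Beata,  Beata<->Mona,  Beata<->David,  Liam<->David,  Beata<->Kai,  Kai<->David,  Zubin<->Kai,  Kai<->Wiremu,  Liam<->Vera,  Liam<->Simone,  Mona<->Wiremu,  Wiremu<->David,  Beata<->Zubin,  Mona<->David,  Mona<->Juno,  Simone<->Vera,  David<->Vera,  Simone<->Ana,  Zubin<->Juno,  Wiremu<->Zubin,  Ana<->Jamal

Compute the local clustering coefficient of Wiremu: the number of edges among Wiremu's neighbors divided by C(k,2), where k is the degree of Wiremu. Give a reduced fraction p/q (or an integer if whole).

Wiremu's neighbors: David, Kai, Mona, and Zubin (k = 4).
Possible neighbor pairs: C(4,2) = 6. Edges among them: David–Kai, David–Mona, David–Zubin, Kai–Zubin → e = 4.
Clustering(Wiremu) = 4/6 = 2/3.

2/3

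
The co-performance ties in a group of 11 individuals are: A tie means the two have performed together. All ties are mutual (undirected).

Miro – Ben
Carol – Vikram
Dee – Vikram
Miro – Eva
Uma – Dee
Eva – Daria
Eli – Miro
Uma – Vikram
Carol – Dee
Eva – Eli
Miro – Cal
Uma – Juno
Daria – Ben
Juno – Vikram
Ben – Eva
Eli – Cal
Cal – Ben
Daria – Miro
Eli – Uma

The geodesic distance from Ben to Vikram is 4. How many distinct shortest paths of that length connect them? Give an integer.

3

The shortest distance is 4. The length-4 paths are: Ben–Eva–Eli–Uma–Vikram; Ben–Miro–Eli–Uma–Vikram; Ben–Cal–Eli–Uma–Vikram.
That gives 3 distinct shortest paths.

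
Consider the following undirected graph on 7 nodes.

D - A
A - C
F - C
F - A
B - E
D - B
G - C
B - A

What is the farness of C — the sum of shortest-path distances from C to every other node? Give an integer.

Distances from C: A:1, B:2, D:2, E:3, F:1, G:1.
Sum = 1 + 2 + 2 + 3 + 1 + 1 = 10.

10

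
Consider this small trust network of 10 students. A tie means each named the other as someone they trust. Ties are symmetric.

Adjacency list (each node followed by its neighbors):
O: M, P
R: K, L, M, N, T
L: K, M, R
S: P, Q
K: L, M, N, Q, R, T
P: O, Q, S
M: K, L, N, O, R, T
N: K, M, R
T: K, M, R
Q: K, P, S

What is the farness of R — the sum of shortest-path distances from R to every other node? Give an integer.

Distances from R: K:1, L:1, M:1, N:1, O:2, P:3, Q:2, S:3, T:1.
Sum = 1 + 1 + 1 + 1 + 2 + 3 + 2 + 3 + 1 = 15.

15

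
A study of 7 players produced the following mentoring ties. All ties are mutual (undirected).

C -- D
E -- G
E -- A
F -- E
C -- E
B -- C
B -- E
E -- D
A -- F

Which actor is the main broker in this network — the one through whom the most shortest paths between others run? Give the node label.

E

Unnormalized betweenness of each node: A:0, B:0, C:1/2, D:0, E:23/2, F:0, G:0.
E has the largest value, 23/2, making it the main broker — the node through which the most shortest paths run.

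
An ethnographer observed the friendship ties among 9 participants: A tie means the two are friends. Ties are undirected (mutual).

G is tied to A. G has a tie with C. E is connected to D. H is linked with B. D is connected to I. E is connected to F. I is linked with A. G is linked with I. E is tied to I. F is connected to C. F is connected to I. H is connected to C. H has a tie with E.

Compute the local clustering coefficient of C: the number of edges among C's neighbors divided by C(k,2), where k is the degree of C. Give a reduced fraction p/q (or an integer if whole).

0

C's neighbors: F, G, and H (k = 3).
Possible neighbor pairs: C(3,2) = 3. Edges among them: none → e = 0.
Clustering(C) = 0/3 = 0.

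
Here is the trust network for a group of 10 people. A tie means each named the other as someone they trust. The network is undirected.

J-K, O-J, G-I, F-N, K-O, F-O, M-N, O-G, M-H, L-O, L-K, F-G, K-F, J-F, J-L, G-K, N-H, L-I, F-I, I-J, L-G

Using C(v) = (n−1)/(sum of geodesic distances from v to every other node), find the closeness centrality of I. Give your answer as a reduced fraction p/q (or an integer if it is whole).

Distances from I: F:1, G:1, H:3, J:1, K:2, L:1, M:3, N:2, O:2. Sum = 16.
n = 10, so closeness = 9/16.

9/16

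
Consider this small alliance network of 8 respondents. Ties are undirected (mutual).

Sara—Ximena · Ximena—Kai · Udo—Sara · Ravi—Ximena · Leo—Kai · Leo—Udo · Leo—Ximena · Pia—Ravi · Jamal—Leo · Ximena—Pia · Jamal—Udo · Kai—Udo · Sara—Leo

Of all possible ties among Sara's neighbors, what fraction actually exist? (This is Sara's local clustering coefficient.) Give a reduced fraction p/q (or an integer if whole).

Sara's neighbors: Leo, Udo, and Ximena (k = 3).
Possible neighbor pairs: C(3,2) = 3. Edges among them: Leo–Udo, Leo–Ximena → e = 2.
Clustering(Sara) = 2/3.

2/3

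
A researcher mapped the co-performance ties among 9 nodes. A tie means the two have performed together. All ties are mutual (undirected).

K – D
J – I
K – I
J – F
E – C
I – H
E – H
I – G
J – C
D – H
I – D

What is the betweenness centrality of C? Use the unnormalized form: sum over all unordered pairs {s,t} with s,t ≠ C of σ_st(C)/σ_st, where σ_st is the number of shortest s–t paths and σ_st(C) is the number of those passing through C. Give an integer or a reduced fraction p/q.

2

Pairs whose geodesics pass through C — F–E: 1; J–E: 1.
All other pairs contribute 0.
Summing the contributions gives betweenness(C) = 2.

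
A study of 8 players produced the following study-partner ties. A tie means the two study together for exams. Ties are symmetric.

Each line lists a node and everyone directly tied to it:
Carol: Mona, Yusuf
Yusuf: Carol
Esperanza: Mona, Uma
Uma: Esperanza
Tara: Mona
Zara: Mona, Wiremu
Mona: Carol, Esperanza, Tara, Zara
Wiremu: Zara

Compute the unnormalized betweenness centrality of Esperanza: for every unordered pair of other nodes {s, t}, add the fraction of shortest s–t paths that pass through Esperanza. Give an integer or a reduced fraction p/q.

Pairs whose geodesics pass through Esperanza — Zara–Uma: 1; Mona–Uma: 1; Uma–Carol: 1; Uma–Wiremu: 1; Uma–Yusuf: 1; Uma–Tara: 1.
All other pairs contribute 0.
Summing the contributions gives betweenness(Esperanza) = 6.

6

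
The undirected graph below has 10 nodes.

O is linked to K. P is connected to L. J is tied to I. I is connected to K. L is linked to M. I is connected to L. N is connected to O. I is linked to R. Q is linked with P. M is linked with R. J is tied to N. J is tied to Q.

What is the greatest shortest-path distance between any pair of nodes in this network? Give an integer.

4

Eccentricity of each node (its greatest distance to any other): I:2, J:3, K:3, L:3, M:4, N:4, O:4, P:4, Q:3, R:3.
The maximum eccentricity is 4, realized for instance by the pair N–M via N – J – I – L – M. So the diameter is 4.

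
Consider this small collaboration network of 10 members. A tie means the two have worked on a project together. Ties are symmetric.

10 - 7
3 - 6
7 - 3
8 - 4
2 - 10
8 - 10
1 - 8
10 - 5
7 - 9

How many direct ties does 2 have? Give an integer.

2 is directly tied to 10. That is 1 neighbor, so the degree of 2 is 1.

1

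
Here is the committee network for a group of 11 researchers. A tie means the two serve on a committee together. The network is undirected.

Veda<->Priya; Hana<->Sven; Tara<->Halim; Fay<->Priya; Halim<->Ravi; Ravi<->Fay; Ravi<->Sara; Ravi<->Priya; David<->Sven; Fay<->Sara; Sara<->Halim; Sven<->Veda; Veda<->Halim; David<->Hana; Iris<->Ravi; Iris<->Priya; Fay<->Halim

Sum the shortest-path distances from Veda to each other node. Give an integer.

17

Distances from Veda: David:2, Fay:2, Halim:1, Hana:2, Iris:2, Priya:1, Ravi:2, Sara:2, Sven:1, Tara:2.
Sum = 2 + 2 + 1 + 2 + 2 + 1 + 2 + 2 + 1 + 2 = 17.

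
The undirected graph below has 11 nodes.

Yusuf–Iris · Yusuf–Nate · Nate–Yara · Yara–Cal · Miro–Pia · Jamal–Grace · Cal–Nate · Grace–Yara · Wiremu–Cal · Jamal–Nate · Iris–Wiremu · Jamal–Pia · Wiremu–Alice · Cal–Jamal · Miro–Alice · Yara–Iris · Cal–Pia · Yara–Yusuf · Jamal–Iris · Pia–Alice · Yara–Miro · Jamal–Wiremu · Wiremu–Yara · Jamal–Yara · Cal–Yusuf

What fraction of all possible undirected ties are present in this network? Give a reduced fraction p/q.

5/11

There are 25 edges and 11 nodes, so the maximum possible is C(11,2) = 55.
Density = 25/55 = 5/11.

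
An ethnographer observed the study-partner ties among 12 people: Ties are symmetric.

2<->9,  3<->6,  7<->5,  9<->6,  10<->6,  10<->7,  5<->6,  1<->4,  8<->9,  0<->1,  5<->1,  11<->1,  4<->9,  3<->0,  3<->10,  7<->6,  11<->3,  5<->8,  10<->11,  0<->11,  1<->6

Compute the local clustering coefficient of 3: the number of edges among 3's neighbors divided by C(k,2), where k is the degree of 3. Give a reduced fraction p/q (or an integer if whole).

3's neighbors: 0, 6, 10, and 11 (k = 4).
Possible neighbor pairs: C(4,2) = 6. Edges among them: 0–11, 6–10, 10–11 → e = 3.
Clustering(3) = 3/6 = 1/2.

1/2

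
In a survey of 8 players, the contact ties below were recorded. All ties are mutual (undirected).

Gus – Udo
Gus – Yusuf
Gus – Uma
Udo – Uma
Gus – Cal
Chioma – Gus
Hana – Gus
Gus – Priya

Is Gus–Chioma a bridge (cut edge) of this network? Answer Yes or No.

Without the Gus–Chioma edge there is no alternate route between Gus and Chioma, so the network disconnects. It is a bridge.

Yes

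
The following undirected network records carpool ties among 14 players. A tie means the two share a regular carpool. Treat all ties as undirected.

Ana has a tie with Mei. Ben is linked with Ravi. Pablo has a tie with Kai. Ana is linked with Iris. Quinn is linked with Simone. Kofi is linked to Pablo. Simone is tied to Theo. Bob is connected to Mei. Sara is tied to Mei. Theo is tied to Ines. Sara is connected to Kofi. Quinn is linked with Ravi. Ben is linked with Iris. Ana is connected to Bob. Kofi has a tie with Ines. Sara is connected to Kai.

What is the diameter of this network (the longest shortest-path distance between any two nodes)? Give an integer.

Eccentricity of each node (its greatest distance to any other): Ana:5, Ben:6, Bob:6, Ines:5, Iris:5, Kai:6, Kofi:5, Mei:5, Pablo:6, Quinn:6, Ravi:6, Sara:5, Simone:6, Theo:5.
The maximum eccentricity is 6, realized for instance by the pair Ravi–Pablo via Ravi – Quinn – Simone – Theo – Ines – Kofi – Pablo. So the diameter is 6.

6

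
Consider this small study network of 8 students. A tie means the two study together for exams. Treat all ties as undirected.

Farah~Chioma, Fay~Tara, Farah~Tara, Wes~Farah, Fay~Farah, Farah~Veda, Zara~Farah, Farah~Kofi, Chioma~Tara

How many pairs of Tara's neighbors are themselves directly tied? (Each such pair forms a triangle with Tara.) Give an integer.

2

Tara's neighbors: Chioma, Farah, and Fay.
Neighbor pairs that are themselves tied: Tara–Chioma–Farah; Tara–Farah–Fay. Each forms one triangle with Tara, for 2 in total.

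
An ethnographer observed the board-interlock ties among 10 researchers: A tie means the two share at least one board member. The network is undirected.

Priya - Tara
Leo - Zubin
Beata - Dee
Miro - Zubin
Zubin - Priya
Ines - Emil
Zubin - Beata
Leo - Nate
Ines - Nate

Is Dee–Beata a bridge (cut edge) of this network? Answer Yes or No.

Without the Dee–Beata edge there is no alternate route between Dee and Beata, so the network disconnects. It is a bridge.

Yes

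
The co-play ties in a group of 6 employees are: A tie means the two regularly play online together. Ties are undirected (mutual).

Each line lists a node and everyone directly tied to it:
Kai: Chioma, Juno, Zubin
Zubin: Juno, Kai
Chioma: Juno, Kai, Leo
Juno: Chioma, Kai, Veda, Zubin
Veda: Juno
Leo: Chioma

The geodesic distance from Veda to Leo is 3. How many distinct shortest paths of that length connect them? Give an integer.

The shortest distance is 3, and the only length-3 path is Veda–Juno–Chioma–Leo. So there is exactly 1 shortest path.

1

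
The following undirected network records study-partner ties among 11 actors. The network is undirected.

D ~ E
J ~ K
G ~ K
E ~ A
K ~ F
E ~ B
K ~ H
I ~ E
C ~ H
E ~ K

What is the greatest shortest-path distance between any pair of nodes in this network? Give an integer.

4

Eccentricity of each node (its greatest distance to any other): A:4, B:4, C:4, D:4, E:3, F:3, G:3, H:3, I:4, J:3, K:2.
The maximum eccentricity is 4, realized for instance by the pair A–C via A – E – K – H – C. So the diameter is 4.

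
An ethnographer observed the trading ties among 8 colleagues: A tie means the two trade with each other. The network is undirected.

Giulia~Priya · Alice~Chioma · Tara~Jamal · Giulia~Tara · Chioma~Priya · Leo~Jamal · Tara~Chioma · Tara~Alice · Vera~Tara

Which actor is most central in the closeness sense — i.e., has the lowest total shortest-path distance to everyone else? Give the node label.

Tara

Farness (sum of distances to all others) for each node — Alice:13, Chioma:12, Giulia:13, Jamal:13, Leo:19, Priya:16, Tara:9, Vera:15.
The smallest farness is 9, for Tara, so Tara has the highest closeness.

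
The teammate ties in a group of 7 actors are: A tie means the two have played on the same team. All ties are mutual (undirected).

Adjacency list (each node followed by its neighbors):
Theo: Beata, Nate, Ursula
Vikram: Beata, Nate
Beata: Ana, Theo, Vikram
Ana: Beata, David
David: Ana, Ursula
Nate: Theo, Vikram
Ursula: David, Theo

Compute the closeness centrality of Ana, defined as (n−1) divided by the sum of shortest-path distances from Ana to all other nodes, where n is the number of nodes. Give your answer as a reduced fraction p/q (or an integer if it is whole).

6/11

Distances from Ana: Beata:1, David:1, Nate:3, Theo:2, Ursula:2, Vikram:2. Sum = 11.
n = 7, so closeness = 6/11.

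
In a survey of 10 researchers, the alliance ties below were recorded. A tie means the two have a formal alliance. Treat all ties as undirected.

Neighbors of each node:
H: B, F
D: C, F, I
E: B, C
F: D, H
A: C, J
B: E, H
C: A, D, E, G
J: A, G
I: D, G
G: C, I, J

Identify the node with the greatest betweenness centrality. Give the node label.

C

Unnormalized betweenness of each node: A:77/30, B:97/30, C:529/30, D:323/30, E:69/10, F:51/10, G:193/30, H:7/3, I:11/5, J:5/6.
C has the largest value, 529/30, making it the main broker — the node through which the most shortest paths run.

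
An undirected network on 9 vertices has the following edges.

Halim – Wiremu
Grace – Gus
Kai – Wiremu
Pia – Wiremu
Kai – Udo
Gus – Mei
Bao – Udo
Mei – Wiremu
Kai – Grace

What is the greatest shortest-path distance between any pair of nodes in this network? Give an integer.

4

Eccentricity of each node (its greatest distance to any other): Bao:4, Grace:3, Gus:4, Halim:4, Kai:2, Mei:4, Pia:4, Udo:3, Wiremu:3.
The maximum eccentricity is 4, realized for instance by the pair Pia–Bao via Pia – Wiremu – Kai – Udo – Bao. So the diameter is 4.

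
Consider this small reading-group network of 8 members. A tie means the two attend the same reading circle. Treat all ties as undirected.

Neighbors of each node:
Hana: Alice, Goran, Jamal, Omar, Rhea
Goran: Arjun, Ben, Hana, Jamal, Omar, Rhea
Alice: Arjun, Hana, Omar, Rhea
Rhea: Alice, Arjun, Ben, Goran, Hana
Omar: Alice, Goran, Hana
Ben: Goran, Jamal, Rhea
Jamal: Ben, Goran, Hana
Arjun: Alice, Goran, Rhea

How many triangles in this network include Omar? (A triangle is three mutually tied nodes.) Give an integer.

2

Omar's neighbors: Alice, Goran, and Hana.
Neighbor pairs that are themselves tied: Omar–Alice–Hana; Omar–Goran–Hana. Each forms one triangle with Omar, for 2 in total.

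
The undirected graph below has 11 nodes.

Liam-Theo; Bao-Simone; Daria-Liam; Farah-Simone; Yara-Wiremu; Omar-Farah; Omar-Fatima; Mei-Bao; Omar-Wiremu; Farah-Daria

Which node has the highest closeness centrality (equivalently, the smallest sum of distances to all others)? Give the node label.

Farah

Farness (sum of distances to all others) for each node — Bao:32, Daria:25, Farah:20, Fatima:32, Liam:32, Mei:41, Omar:23, Simone:25, Theo:41, Wiremu:30, Yara:39.
The smallest farness is 20, for Farah, so Farah has the highest closeness.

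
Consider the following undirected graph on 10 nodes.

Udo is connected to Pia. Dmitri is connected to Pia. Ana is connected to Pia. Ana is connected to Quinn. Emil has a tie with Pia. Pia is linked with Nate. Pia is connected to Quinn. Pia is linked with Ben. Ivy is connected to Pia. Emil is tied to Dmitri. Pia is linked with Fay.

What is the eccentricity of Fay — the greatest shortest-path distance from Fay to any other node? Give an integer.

2

Distances from Fay: Ana:2, Ben:2, Dmitri:2, Emil:2, Ivy:2, Nate:2, Pia:1, Quinn:2, Udo:2.
The largest is 2 (to Nate, Udo, Ivy, Ana, Emil, Ben, Quinn, and Dmitri), so the eccentricity of Fay is 2.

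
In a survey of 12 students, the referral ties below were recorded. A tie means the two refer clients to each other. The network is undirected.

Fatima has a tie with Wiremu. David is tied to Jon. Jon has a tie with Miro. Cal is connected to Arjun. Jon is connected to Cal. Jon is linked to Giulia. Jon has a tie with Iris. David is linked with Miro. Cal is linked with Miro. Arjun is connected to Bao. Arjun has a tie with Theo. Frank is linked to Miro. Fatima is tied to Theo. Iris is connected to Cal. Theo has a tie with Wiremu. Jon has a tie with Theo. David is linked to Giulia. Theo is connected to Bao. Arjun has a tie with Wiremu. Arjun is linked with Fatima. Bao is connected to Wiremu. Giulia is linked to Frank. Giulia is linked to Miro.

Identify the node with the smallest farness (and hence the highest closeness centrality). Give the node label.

Farness (sum of distances to all others) for each node — Arjun:20, Bao:25, Cal:18, David:23, Fatima:25, Frank:29, Giulia:22, Iris:24, Jon:16, Miro:20, Theo:18, Wiremu:24.
The smallest farness is 16, for Jon, so Jon has the highest closeness.

Jon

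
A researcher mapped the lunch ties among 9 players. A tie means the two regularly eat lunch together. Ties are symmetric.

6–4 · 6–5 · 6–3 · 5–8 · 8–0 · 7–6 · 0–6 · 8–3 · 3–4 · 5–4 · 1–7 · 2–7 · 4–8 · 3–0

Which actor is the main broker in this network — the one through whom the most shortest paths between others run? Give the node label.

6

Unnormalized betweenness of each node: 0:1, 1:0, 2:0, 3:4/3, 4:4/3, 5:1, 6:97/6, 7:13, 8:7/6.
6 has the largest value, 97/6, making it the main broker — the node through which the most shortest paths run.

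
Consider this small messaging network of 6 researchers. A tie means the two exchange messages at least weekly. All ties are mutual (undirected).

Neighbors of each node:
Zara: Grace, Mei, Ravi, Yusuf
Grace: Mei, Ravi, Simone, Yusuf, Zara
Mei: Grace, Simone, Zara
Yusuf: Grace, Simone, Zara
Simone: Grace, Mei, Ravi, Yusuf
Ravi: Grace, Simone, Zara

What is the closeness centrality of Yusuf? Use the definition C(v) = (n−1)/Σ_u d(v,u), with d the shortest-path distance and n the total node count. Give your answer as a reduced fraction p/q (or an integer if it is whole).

Distances from Yusuf: Grace:1, Mei:2, Ravi:2, Simone:1, Zara:1. Sum = 7.
n = 6, so closeness = 5/7.

5/7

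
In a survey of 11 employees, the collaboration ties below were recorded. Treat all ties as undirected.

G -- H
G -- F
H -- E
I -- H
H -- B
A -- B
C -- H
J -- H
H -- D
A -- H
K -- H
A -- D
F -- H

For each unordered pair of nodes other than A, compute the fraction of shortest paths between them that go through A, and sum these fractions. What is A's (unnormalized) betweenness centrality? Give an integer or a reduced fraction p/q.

Pairs whose geodesics pass through A — D–B: 1/2.
All other pairs contribute 0.
Summing the contributions gives betweenness(A) = 1/2.

1/2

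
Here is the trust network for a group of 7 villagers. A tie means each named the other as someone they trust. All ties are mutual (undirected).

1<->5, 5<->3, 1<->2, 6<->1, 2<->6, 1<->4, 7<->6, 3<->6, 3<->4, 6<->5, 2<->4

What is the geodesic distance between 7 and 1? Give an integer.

2

One shortest route is 7 – 6 – 1, which uses 2 edges, and 7 and 1 are not directly tied, so nothing shorter exists. So d(7,1) = 2.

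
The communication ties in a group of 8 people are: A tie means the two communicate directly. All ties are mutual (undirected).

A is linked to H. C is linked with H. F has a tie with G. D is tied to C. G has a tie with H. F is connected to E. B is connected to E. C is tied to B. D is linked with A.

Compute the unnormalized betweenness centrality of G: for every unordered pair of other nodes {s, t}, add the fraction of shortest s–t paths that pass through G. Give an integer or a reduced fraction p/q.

4

Pairs whose geodesics pass through G — C–F: 1/2; E–H: 1/2; E–A: 1/3; F–H: 1; F–A: 1; F–D: 2/3.
All other pairs contribute 0.
Summing the contributions gives betweenness(G) = 4.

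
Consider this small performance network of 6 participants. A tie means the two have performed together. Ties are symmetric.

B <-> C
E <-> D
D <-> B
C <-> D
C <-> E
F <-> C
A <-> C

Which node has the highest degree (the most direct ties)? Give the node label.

C

Degrees — A:1, B:2, C:5, D:3, E:2, F:1.
The maximum is 5, attained only by C.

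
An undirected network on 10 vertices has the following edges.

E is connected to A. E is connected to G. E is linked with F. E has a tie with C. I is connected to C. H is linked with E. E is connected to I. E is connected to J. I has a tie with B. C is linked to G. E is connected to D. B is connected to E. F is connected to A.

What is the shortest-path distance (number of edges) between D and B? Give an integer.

One shortest route is D – E – B, which uses 2 edges, and D and B are not directly tied, so nothing shorter exists. So d(D,B) = 2.

2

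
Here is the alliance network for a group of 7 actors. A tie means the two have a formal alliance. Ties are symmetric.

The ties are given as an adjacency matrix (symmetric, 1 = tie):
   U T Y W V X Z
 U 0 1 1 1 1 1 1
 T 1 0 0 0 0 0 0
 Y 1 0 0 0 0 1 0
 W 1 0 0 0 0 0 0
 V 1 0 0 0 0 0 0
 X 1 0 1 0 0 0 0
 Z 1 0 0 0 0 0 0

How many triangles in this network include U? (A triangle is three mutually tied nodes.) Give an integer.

1

U's neighbors: T, V, W, X, Y, and Z.
Neighbor pairs that are themselves tied: U–X–Y. Each forms one triangle with U, for 1 in total.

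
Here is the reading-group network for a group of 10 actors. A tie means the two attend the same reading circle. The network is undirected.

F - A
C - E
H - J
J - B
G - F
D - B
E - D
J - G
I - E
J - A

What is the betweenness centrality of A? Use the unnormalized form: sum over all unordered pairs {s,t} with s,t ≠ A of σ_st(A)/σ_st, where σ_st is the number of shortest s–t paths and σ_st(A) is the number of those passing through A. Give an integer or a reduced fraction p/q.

Pairs whose geodesics pass through A — F–B: 1/2; F–E: 1/2; F–I: 1/2; F–H: 1/2; F–J: 1/2; F–D: 1/2; F–C: 1/2.
All other pairs contribute 0.
Summing the contributions gives betweenness(A) = 7/2.

7/2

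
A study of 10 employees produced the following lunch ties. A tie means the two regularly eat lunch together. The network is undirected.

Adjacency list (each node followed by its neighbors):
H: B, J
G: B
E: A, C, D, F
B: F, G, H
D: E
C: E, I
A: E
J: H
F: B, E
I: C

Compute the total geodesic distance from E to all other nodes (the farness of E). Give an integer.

18

Distances from E: A:1, B:2, C:1, D:1, F:1, G:3, H:3, I:2, J:4.
Sum = 1 + 2 + 1 + 1 + 1 + 3 + 3 + 2 + 4 = 18.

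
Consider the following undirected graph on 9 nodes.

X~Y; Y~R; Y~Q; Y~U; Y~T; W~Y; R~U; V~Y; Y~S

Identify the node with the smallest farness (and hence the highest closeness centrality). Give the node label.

Y

Farness (sum of distances to all others) for each node — Q:15, R:14, S:15, T:15, U:14, V:15, W:15, X:15, Y:8.
The smallest farness is 8, for Y, so Y has the highest closeness.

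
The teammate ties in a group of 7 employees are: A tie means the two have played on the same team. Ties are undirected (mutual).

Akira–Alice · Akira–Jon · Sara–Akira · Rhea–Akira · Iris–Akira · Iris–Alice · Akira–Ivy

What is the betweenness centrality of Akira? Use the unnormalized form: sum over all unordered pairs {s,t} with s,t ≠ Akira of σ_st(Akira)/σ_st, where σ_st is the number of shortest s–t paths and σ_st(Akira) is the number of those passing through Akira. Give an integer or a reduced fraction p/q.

Pairs whose geodesics pass through Akira — Iris–Rhea: 1; Iris–Ivy: 1; Iris–Sara: 1; Iris–Jon: 1; Alice–Rhea: 1; Alice–Ivy: 1; Alice–Sara: 1; Alice–Jon: 1; Rhea–Ivy: 1; Rhea–Sara: 1; Rhea–Jon: 1; Ivy–Sara: 1; Ivy–Jon: 1; Sara–Jon: 1.
All other pairs contribute 0.
Summing the contributions gives betweenness(Akira) = 14.

14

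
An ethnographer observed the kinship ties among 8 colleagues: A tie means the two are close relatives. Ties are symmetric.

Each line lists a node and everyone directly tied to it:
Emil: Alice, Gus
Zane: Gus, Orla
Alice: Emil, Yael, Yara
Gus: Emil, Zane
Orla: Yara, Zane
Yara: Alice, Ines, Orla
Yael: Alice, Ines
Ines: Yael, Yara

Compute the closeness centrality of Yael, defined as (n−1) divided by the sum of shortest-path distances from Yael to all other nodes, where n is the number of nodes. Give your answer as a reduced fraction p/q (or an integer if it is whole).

7/16

Distances from Yael: Alice:1, Emil:2, Gus:3, Ines:1, Orla:3, Yara:2, Zane:4. Sum = 16.
n = 8, so closeness = 7/16.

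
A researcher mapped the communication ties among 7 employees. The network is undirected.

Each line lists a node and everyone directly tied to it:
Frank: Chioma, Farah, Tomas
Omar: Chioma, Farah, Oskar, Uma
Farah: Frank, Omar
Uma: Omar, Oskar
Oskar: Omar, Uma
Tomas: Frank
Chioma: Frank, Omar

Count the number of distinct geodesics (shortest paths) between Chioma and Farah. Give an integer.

The shortest distance is 2. The length-2 paths are: Chioma–Frank–Farah; Chioma–Omar–Farah.
That gives 2 distinct shortest paths.

2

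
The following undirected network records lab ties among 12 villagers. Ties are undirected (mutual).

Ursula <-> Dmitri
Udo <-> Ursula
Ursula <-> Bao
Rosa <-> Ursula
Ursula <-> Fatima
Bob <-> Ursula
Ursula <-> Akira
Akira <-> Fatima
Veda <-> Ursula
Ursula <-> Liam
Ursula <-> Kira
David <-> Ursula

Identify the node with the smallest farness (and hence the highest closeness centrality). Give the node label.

Farness (sum of distances to all others) for each node — Akira:20, Bao:21, Bob:21, David:21, Dmitri:21, Fatima:20, Kira:21, Liam:21, Rosa:21, Udo:21, Ursula:11, Veda:21.
The smallest farness is 11, for Ursula, so Ursula has the highest closeness.

Ursula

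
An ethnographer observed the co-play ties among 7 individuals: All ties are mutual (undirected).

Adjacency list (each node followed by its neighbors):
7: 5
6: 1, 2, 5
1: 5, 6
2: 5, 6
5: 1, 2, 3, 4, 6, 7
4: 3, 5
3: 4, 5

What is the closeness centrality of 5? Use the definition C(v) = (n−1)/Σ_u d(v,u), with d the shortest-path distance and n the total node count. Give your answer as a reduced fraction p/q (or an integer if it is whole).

1

Distances from 5: 1:1, 2:1, 3:1, 4:1, 6:1, 7:1. Sum = 6.
n = 7, so closeness = 6/6 = 1.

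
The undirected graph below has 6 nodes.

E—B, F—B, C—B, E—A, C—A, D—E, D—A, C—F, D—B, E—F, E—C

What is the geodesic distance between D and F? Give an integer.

One shortest route is D – B – F, which uses 2 edges, and D and F are not directly tied, so nothing shorter exists. So d(D,F) = 2.

2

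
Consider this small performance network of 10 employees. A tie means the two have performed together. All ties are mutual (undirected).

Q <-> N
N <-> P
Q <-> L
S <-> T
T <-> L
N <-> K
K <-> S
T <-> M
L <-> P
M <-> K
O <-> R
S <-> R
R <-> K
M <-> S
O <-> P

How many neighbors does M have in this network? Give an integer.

3

M is directly tied to K, S, and T. That is 3 neighbors, so the degree of M is 3.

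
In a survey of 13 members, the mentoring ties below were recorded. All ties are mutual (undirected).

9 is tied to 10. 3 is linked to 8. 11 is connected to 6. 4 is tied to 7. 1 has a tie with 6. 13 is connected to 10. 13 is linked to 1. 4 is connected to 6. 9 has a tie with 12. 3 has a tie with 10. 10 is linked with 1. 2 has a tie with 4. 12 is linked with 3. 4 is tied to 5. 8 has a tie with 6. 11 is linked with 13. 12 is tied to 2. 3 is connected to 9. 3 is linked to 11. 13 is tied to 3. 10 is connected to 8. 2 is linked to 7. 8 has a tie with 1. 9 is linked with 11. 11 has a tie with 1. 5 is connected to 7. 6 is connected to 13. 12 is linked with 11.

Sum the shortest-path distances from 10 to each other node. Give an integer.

25

Distances from 10: 1:1, 2:3, 3:1, 4:3, 5:4, 6:2, 7:4, 8:1, 9:1, 11:2, 12:2, 13:1.
Sum = 1 + 3 + 1 + 3 + 4 + 2 + 4 + 1 + 1 + 2 + 2 + 1 = 25.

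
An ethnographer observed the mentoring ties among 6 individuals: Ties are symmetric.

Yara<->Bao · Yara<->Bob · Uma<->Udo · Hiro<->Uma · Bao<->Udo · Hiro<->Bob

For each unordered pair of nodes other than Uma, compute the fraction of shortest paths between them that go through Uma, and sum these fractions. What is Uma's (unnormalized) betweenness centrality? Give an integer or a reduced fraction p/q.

Pairs whose geodesics pass through Uma — Udo–Bob: 1/2; Udo–Hiro: 1; Bao–Hiro: 1/2.
All other pairs contribute 0.
Summing the contributions gives betweenness(Uma) = 2.

2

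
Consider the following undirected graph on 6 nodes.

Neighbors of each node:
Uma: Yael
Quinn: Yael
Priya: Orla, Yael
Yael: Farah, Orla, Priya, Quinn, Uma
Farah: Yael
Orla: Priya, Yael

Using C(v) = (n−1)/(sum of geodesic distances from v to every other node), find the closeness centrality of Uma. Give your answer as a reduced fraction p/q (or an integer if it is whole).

Distances from Uma: Farah:2, Orla:2, Priya:2, Quinn:2, Yael:1. Sum = 9.
n = 6, so closeness = 5/9.

5/9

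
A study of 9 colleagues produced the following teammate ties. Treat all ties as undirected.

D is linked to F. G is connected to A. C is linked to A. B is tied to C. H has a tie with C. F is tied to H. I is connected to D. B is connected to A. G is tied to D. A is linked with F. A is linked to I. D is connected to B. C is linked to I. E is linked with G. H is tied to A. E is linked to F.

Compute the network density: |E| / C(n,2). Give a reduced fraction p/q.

There are 16 edges and 9 nodes, so the maximum possible is C(9,2) = 36.
Density = 16/36 = 4/9.

4/9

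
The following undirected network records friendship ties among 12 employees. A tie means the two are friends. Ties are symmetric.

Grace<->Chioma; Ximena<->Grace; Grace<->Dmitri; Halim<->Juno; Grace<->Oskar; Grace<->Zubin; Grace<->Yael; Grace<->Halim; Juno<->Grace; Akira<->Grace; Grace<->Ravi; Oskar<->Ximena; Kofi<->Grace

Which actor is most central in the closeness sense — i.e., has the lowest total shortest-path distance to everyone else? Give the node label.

Farness (sum of distances to all others) for each node — Akira:21, Chioma:21, Dmitri:21, Grace:11, Halim:20, Juno:20, Kofi:21, Oskar:20, Ravi:21, Ximena:20, Yael:21, Zubin:21.
The smallest farness is 11, for Grace, so Grace has the highest closeness.

Grace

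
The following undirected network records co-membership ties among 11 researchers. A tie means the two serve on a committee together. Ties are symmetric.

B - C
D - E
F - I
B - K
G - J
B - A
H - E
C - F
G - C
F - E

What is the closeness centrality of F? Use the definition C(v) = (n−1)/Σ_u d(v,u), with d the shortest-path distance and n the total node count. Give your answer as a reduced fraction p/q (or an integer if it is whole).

Distances from F: A:3, B:2, C:1, D:2, E:1, G:2, H:2, I:1, J:3, K:3. Sum = 20.
n = 11, so closeness = 10/20 = 1/2.

1/2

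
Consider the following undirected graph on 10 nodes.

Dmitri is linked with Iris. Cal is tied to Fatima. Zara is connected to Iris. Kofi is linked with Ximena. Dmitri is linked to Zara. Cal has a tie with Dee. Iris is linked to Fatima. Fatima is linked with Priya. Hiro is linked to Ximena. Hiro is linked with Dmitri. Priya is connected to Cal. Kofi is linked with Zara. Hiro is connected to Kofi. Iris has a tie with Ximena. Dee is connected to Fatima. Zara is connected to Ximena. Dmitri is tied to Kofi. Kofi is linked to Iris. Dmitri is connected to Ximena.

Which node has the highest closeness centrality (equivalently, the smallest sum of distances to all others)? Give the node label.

Farness (sum of distances to all others) for each node — Cal:21, Dee:22, Dmitri:16, Fatima:15, Hiro:22, Iris:13, Kofi:16, Priya:22, Ximena:16, Zara:17.
The smallest farness is 13, for Iris, so Iris has the highest closeness.

Iris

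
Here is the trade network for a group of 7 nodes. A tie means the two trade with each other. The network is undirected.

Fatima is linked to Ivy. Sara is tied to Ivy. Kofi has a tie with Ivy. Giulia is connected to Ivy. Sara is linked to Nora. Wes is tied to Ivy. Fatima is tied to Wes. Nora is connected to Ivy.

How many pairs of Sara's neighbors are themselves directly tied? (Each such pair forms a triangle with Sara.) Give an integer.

Sara's neighbors: Ivy and Nora.
Neighbor pairs that are themselves tied: Sara–Ivy–Nora. Each forms one triangle with Sara, for 1 in total.

1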